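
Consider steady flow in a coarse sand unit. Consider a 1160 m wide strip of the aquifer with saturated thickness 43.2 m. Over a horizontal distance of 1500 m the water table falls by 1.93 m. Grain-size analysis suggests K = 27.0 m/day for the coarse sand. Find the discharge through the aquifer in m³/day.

Cross-sectional area A = 1160 × 43.2 = 50112 m².
Hydraulic gradient i = Δh / L = 1.93 / 1500 = 0.001287.
Darcy's law: Q = K · A · i = 27.00 × 50112 × 0.001287 = 1741 m³/day.

1740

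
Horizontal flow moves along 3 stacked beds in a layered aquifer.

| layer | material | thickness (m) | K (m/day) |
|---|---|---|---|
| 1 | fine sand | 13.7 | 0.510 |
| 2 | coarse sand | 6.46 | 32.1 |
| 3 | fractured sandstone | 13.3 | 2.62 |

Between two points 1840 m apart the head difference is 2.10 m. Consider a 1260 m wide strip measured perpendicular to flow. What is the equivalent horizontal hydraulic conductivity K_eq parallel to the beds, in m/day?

7.45

Flow is parallel to layering, so each bed carries its own Darcy discharge and the transmissivities add.
Σ(K_i·b_i) = 0.510×13.7 + 32.1×6.46 + 2.62×13.3 = 249.2 m²/day.
Total thickness b = 33.46 m, so K_eq = Σ(K_i·b_i)/b = 7.448 m/day.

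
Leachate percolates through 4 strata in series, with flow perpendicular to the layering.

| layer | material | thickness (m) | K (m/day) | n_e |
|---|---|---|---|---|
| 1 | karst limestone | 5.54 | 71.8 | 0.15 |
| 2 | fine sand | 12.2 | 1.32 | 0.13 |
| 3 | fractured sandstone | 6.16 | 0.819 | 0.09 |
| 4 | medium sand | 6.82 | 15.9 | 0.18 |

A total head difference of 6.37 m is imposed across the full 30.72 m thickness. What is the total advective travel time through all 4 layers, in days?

With flow normal to the layers, continuity requires the same specific discharge q through every layer.
Σ(b_i/K_i) = 5.54/71.8 + 12.2/1.32 + 6.16/0.819 + 6.82/15.9 = 17.27 d.
q = Δh / Σ(b_i/K_i) = 6.37 / 17.27 = 0.3689 m/day.
In each layer the seepage velocity is v_i = q/n_i, so the layer transit time is t_i = b_i·n_i / q:
  layer 1 (karst limestone): t_1 = 5.54 × 0.15 / 0.3689 = 2.253 d
  layer 2 (fine sand): t_2 = 12.2 × 0.13 / 0.3689 = 4.300 d
  layer 3 (fractured sandstone): t_3 = 6.16 × 0.09 / 0.3689 = 1.503 d
  layer 4 (medium sand): t_4 = 6.82 × 0.18 / 0.3689 = 3.328 d
Total t = Σ t_i = 11.38 days.

11.4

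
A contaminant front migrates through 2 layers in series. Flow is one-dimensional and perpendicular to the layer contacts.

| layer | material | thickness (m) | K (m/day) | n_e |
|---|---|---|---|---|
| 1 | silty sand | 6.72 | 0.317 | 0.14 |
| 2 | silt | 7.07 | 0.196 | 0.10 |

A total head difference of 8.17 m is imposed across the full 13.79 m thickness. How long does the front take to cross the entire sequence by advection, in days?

11.6

With flow normal to the layers, continuity requires the same specific discharge q through every layer.
Σ(b_i/K_i) = 6.72/0.317 + 7.07/0.196 = 57.27 d.
q = Δh / Σ(b_i/K_i) = 8.17 / 57.27 = 0.1427 m/day.
In each layer the seepage velocity is v_i = q/n_i, so the layer transit time is t_i = b_i·n_i / q:
  layer 1 (silty sand): t_1 = 6.72 × 0.14 / 0.1427 = 6.595 d
  layer 2 (silt): t_2 = 7.07 × 0.10 / 0.1427 = 4.956 d
Total t = Σ t_i = 11.55 days.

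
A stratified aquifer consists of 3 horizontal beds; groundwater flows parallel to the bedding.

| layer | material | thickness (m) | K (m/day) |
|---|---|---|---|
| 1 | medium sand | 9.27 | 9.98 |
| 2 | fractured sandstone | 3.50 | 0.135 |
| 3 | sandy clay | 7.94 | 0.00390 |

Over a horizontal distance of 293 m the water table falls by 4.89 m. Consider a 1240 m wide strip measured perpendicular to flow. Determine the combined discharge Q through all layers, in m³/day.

1920

Flow is parallel to layering, so each bed carries its own Darcy discharge and the transmissivities add.
Σ(K_i·b_i) = 9.98×9.27 + 0.135×3.50 + 0.00390×7.94 = 93.02 m²/day.
Hydraulic gradient i = Δh / L = 4.89 / 293 = 0.01669.
Q = Σ(K_i·b_i) · W · i = 93.02 × 1240 × 0.01669 = 1925 m³/day.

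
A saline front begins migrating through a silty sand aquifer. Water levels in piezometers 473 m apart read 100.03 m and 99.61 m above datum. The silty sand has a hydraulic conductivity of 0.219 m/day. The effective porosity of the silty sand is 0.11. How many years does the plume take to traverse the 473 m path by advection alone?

Hydraulic gradient i = (100.03 − 99.61) / 473 = 0.42 / 473 = 0.0008879.
Darcy flux q = K · i = 0.2190 × 0.0008879 = 0.0001945 m/day.
Seepage velocity v = q / n_e = 0.0001945 / 0.11 = 0.001768 m/day.
Travel time t = L / v = 473 / 0.001768 = 2.676e+05 days = 732.5 years.

733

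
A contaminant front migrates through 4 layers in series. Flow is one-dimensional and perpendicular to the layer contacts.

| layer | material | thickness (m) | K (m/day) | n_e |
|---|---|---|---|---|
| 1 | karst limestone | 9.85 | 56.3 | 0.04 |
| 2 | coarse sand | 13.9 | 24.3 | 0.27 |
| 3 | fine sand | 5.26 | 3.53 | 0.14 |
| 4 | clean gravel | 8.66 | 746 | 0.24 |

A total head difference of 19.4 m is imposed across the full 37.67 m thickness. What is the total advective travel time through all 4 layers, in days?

0.807

With flow normal to the layers, continuity requires the same specific discharge q through every layer.
Σ(b_i/K_i) = 9.85/56.3 + 13.9/24.3 + 5.26/3.53 + 8.66/746 = 2.249 d.
q = Δh / Σ(b_i/K_i) = 19.4 / 2.249 = 8.627 m/day.
In each layer the seepage velocity is v_i = q/n_i, so the layer transit time is t_i = b_i·n_i / q:
  layer 1 (karst limestone): t_1 = 9.85 × 0.04 / 8.627 = 0.04567 d
  layer 2 (coarse sand): t_2 = 13.9 × 0.27 / 8.627 = 0.4350 d
  layer 3 (fine sand): t_3 = 5.26 × 0.14 / 8.627 = 0.08536 d
  layer 4 (clean gravel): t_4 = 8.66 × 0.24 / 8.627 = 0.2409 d
Total t = Σ t_i = 0.8069 days.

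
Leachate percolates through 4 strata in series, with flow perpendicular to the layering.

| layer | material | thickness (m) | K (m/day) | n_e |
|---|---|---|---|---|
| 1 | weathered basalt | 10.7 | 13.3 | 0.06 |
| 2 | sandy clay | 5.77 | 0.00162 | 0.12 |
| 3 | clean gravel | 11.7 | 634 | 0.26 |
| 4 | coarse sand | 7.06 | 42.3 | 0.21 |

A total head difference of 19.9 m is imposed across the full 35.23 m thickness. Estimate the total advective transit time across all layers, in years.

With flow normal to the layers, continuity requires the same specific discharge q through every layer.
Σ(b_i/K_i) = 10.7/13.3 + 5.77/0.00162 + 11.7/634 + 7.06/42.3 = 3563 d.
q = Δh / Σ(b_i/K_i) = 19.9 / 3563 = 0.005586 m/day.
In each layer the seepage velocity is v_i = q/n_i, so the layer transit time is t_i = b_i·n_i / q:
  layer 1 (weathered basalt): t_1 = 10.7 × 0.06 / 0.005586 = 114.9 d
  layer 2 (sandy clay): t_2 = 5.77 × 0.12 / 0.005586 = 124.0 d
  layer 3 (clean gravel): t_3 = 11.7 × 0.26 / 0.005586 = 544.6 d
  layer 4 (coarse sand): t_4 = 7.06 × 0.21 / 0.005586 = 265.4 d
Total t = Σ t_i = 1049 days = 2.872 years.

2.87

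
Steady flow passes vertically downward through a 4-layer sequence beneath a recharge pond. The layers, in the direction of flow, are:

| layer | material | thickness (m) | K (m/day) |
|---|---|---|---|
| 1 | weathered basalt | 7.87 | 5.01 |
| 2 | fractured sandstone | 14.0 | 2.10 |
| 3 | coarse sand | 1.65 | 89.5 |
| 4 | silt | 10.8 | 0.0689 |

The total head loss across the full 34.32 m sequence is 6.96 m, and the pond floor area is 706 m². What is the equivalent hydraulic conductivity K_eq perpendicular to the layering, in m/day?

0.208

Flow is perpendicular to layering, so the layers act in series and the equivalent K is the thickness-weighted harmonic mean.
Total thickness L = 7.87 + 14.0 + 1.65 + 10.8 = 34.32 m.
Σ(b_i/K_i) = 7.87/5.01 + 14.0/2.10 + 1.65/89.5 + 10.8/0.0689 = 165.0 d.
K_eq = L / Σ(b_i/K_i) = 34.32 / 165.0 = 0.2080 m/day.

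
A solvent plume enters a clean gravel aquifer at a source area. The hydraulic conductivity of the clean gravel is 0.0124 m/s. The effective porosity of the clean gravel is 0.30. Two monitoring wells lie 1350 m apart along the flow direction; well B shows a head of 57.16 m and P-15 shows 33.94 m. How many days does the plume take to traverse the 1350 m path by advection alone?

Convert K: 0.0124 m/s × 86400 = 1071 m/day.
Hydraulic gradient i = (57.16 − 33.94) / 1350 = 23.22 / 1350 = 0.01720.
Darcy flux q = K · i = 1071 × 0.01720 = 18.43 m/day.
Seepage velocity v = q / n_e = 18.43 / 0.30 = 61.42 m/day.
Travel time t = L / v = 1350 / 61.42 = 21.98 days.

22.0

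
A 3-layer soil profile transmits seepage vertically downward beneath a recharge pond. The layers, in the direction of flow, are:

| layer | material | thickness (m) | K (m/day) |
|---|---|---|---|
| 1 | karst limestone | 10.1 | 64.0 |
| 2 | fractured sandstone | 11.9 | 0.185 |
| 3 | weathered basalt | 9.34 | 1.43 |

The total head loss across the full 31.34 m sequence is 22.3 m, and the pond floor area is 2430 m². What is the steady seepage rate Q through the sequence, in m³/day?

763

Flow is perpendicular to layering, so the layers act in series and the equivalent K is the thickness-weighted harmonic mean.
Total thickness L = 10.1 + 11.9 + 9.34 = 31.34 m.
Σ(b_i/K_i) = 10.1/64.0 + 11.9/0.185 + 9.34/1.43 = 71.01 d.
K_eq = L / Σ(b_i/K_i) = 31.34 / 71.01 = 0.4413 m/day.
Q = K_eq · A · (Δh/L) = 0.4413 × 2430 × (22.3/31.34) = 763.1 m³/day.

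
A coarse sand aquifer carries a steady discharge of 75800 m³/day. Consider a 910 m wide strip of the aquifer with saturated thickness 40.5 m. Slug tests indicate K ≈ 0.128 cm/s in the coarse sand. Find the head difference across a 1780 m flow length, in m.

Convert K: 0.128 cm/s × 864 = 110.6 m/day.
Cross-sectional area A = 910 × 40.5 = 36855 m².
From Q = K·A·i, i = Q / (K·A) = 75800 / (110.6 × 36855) = 0.01860.
Head loss Δh = i · L = 0.01860 × 1780 = 33.10 m.

33.1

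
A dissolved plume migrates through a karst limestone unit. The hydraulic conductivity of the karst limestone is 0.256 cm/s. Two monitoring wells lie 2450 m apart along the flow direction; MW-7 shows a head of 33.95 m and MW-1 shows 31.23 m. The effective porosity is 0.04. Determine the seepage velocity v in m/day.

Convert K: 0.256 cm/s × 864 = 221.2 m/day.
Hydraulic gradient i = (33.95 − 31.23) / 2450 = 2.72 / 2450 = 0.001110.
Darcy flux q = K · i = 221.2 × 0.001110 = 0.2456 m/day.
Seepage velocity v = q / n_e = 0.2456 / 0.04 = 6.139 m/day.

6.14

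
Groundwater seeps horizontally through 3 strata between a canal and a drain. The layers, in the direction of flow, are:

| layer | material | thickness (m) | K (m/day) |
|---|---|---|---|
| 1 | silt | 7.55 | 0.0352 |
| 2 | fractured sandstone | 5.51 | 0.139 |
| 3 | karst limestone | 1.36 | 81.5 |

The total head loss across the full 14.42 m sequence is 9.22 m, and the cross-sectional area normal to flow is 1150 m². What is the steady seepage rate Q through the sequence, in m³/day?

Flow is perpendicular to layering, so the layers act in series and the equivalent K is the thickness-weighted harmonic mean.
Total thickness L = 7.55 + 5.51 + 1.36 = 14.42 m.
Σ(b_i/K_i) = 7.55/0.0352 + 5.51/0.139 + 1.36/81.5 = 254.1 d.
K_eq = L / Σ(b_i/K_i) = 14.42 / 254.1 = 0.05674 m/day.
Q = K_eq · A · (Δh/L) = 0.05674 × 1150 × (9.22/14.42) = 41.72 m³/day.

41.7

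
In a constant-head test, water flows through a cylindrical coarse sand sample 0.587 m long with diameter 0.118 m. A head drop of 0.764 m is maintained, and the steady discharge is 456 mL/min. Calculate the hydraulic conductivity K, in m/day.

46.1

Cross-sectional area A = π·(d/2)² = π × (0.118/2)² = 0.01094 m².
Convert discharge: 456 mL/min = 7.600e-06 m³/s.
Darcy's law rearranged: K = Q·L / (A·Δh) = 7.600e-06 × 0.587 / (0.01094 × 0.764) = 0.0005340 m/s = 46.13 m/day.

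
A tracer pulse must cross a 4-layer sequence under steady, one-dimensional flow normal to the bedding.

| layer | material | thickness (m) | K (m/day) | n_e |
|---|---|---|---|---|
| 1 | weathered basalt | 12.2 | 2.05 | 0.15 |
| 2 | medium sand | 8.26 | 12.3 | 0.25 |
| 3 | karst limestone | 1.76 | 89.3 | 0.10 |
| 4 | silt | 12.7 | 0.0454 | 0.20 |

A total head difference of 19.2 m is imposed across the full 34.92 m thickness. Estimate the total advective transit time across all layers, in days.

98.6

With flow normal to the layers, continuity requires the same specific discharge q through every layer.
Σ(b_i/K_i) = 12.2/2.05 + 8.26/12.3 + 1.76/89.3 + 12.7/0.0454 = 286.4 d.
q = Δh / Σ(b_i/K_i) = 19.2 / 286.4 = 0.06704 m/day.
In each layer the seepage velocity is v_i = q/n_i, so the layer transit time is t_i = b_i·n_i / q:
  layer 1 (weathered basalt): t_1 = 12.2 × 0.15 / 0.06704 = 27.30 d
  layer 2 (medium sand): t_2 = 8.26 × 0.25 / 0.06704 = 30.80 d
  layer 3 (karst limestone): t_3 = 1.76 × 0.10 / 0.06704 = 2.625 d
  layer 4 (silt): t_4 = 12.7 × 0.20 / 0.06704 = 37.89 d
Total t = Σ t_i = 98.61 days.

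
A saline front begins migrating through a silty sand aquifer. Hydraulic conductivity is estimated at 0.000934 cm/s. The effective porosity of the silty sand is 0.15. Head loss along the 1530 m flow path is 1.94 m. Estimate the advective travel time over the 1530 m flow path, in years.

Convert K: 0.000934 cm/s × 864 = 0.8070 m/day.
Hydraulic gradient i = Δh / L = 1.94 / 1530 = 0.001268.
Darcy flux q = K · i = 0.8070 × 0.001268 = 0.001023 m/day.
Seepage velocity v = q / n_e = 0.001023 / 0.15 = 0.006821 m/day.
Travel time t = L / v = 1530 / 0.006821 = 2.243e+05 days = 614.1 years.

614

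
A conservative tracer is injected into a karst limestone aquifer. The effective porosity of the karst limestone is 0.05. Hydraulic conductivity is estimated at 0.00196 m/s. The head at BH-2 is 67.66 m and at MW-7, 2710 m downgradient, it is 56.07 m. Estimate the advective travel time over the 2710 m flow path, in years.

0.512

Convert K: 0.00196 m/s × 86400 = 169.3 m/day.
Hydraulic gradient i = (67.66 − 56.07) / 2710 = 11.59 / 2710 = 0.004277.
Darcy flux q = K · i = 169.3 × 0.004277 = 0.7242 m/day.
Seepage velocity v = q / n_e = 0.7242 / 0.05 = 14.48 m/day.
Travel time t = L / v = 2710 / 14.48 = 187.1 days = 0.5122 years.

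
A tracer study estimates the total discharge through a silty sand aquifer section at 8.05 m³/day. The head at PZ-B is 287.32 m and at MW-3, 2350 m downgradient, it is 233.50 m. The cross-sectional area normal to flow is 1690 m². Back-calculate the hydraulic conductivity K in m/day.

0.208

Hydraulic gradient i = (287.32 − 233.50) / 2350 = 53.82 / 2350 = 0.02290.
From Q = K·A·i, K = Q / (A·i) = 8.05 / (1690 × 0.02290) = 0.2080 m/day.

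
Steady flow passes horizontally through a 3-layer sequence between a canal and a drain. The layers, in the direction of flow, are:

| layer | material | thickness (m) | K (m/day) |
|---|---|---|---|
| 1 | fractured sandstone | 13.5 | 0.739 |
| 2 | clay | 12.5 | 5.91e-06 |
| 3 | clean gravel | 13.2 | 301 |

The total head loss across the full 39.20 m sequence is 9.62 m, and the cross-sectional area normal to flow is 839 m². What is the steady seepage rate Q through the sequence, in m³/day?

0.00382

Flow is perpendicular to layering, so the layers act in series and the equivalent K is the thickness-weighted harmonic mean.
Total thickness L = 13.5 + 12.5 + 13.2 = 39.20 m.
Σ(b_i/K_i) = 13.5/0.739 + 12.5/5.91e-06 + 13.2/301 = 2.115e+06 d.
K_eq = L / Σ(b_i/K_i) = 39.20 / 2.115e+06 = 1.853e-05 m/day.
Q = K_eq · A · (Δh/L) = 1.853e-05 × 839 × (9.62/39.20) = 0.003816 m³/day.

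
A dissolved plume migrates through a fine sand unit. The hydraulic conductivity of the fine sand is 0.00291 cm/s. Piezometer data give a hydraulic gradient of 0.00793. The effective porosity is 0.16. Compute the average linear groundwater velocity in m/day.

Convert K: 0.00291 cm/s × 864 = 2.514 m/day.
Hydraulic gradient i = 0.00793.
Darcy flux q = K · i = 2.514 × 0.007930 = 0.01994 m/day.
Seepage velocity v = q / n_e = 0.01994 / 0.16 = 0.1246 m/day.

0.125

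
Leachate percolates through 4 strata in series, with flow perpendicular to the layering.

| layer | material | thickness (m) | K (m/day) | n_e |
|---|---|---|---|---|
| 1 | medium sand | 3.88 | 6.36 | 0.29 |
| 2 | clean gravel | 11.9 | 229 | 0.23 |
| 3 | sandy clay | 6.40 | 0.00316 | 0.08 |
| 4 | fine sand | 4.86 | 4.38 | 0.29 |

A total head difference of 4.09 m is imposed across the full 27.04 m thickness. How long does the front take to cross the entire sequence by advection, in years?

7.85

With flow normal to the layers, continuity requires the same specific discharge q through every layer.
Σ(b_i/K_i) = 3.88/6.36 + 11.9/229 + 6.40/0.00316 + 4.86/4.38 = 2027 d.
q = Δh / Σ(b_i/K_i) = 4.09 / 2027 = 0.002018 m/day.
In each layer the seepage velocity is v_i = q/n_i, so the layer transit time is t_i = b_i·n_i / q:
  layer 1 (medium sand): t_1 = 3.88 × 0.29 / 0.002018 = 557.7 d
  layer 2 (clean gravel): t_2 = 11.9 × 0.23 / 0.002018 = 1357 d
  layer 3 (sandy clay): t_3 = 6.40 × 0.08 / 0.002018 = 253.8 d
  layer 4 (fine sand): t_4 = 4.86 × 0.29 / 0.002018 = 698.5 d
Total t = Σ t_i = 2866 days = 7.848 years.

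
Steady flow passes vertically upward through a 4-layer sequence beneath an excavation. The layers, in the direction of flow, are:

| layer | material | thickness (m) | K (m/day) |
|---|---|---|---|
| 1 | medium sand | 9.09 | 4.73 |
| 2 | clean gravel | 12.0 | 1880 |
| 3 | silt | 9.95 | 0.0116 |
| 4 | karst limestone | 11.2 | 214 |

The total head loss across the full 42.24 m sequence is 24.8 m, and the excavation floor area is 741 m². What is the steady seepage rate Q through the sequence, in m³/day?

Flow is perpendicular to layering, so the layers act in series and the equivalent K is the thickness-weighted harmonic mean.
Total thickness L = 9.09 + 12.0 + 9.95 + 11.2 = 42.24 m.
Σ(b_i/K_i) = 9.09/4.73 + 12.0/1880 + 9.95/0.0116 + 11.2/214 = 859.7 d.
K_eq = L / Σ(b_i/K_i) = 42.24 / 859.7 = 0.04913 m/day.
Q = K_eq · A · (Δh/L) = 0.04913 × 741 × (24.8/42.24) = 21.37 m³/day.

21.4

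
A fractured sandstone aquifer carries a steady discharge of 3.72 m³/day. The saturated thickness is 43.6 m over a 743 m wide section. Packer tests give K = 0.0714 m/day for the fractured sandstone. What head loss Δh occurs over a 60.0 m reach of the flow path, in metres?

0.0965

Cross-sectional area A = 743 × 43.6 = 32395 m².
From Q = K·A·i, i = Q / (K·A) = 3.72 / (0.07140 × 32395) = 0.001608.
Head loss Δh = i · L = 0.001608 × 60.0 = 0.09650 m.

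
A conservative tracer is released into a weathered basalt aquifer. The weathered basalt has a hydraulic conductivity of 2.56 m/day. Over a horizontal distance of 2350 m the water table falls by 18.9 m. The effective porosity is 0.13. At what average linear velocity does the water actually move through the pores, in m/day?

Hydraulic gradient i = Δh / L = 18.9 / 2350 = 0.008043.
Darcy flux q = K · i = 2.560 × 0.008043 = 0.02059 m/day.
Seepage velocity v = q / n_e = 0.02059 / 0.13 = 0.1584 m/day.

0.158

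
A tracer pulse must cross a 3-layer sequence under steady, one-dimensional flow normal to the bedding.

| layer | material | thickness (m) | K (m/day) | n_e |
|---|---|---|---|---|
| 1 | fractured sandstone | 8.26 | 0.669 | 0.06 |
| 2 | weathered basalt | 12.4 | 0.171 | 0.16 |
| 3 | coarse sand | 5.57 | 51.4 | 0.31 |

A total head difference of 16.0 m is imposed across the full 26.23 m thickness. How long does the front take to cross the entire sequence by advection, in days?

22.3

With flow normal to the layers, continuity requires the same specific discharge q through every layer.
Σ(b_i/K_i) = 8.26/0.669 + 12.4/0.171 + 5.57/51.4 = 84.97 d.
q = Δh / Σ(b_i/K_i) = 16.0 / 84.97 = 0.1883 m/day.
In each layer the seepage velocity is v_i = q/n_i, so the layer transit time is t_i = b_i·n_i / q:
  layer 1 (fractured sandstone): t_1 = 8.26 × 0.06 / 0.1883 = 2.632 d
  layer 2 (weathered basalt): t_2 = 12.4 × 0.16 / 0.1883 = 10.54 d
  layer 3 (coarse sand): t_3 = 5.57 × 0.31 / 0.1883 = 9.170 d
Total t = Σ t_i = 22.34 days.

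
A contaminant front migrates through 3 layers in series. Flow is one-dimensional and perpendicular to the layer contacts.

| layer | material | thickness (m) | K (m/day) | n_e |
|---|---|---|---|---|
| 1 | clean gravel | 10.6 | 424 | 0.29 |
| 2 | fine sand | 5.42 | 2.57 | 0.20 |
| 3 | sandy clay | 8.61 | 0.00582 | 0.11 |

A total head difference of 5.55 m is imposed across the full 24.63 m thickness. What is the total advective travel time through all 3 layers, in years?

With flow normal to the layers, continuity requires the same specific discharge q through every layer.
Σ(b_i/K_i) = 10.6/424 + 5.42/2.57 + 8.61/0.00582 = 1482 d.
q = Δh / Σ(b_i/K_i) = 5.55 / 1482 = 0.003746 m/day.
In each layer the seepage velocity is v_i = q/n_i, so the layer transit time is t_i = b_i·n_i / q:
  layer 1 (clean gravel): t_1 = 10.6 × 0.29 / 0.003746 = 820.6 d
  layer 2 (fine sand): t_2 = 5.42 × 0.20 / 0.003746 = 289.4 d
  layer 3 (sandy clay): t_3 = 8.61 × 0.11 / 0.003746 = 252.8 d
Total t = Σ t_i = 1363 days = 3.731 years.

3.73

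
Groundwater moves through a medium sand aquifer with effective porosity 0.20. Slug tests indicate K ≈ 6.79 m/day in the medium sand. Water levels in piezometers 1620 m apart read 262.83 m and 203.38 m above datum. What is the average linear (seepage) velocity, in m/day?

1.25

Hydraulic gradient i = (262.83 − 203.38) / 1620 = 59.45 / 1620 = 0.03670.
Darcy flux q = K · i = 6.790 × 0.03670 = 0.2492 m/day.
Seepage velocity v = q / n_e = 0.2492 / 0.20 = 1.246 m/day.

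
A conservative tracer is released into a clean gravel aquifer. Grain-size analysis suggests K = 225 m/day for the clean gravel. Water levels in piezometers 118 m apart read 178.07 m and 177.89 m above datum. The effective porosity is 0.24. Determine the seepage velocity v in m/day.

Hydraulic gradient i = (178.07 − 177.89) / 118 = 0.18 / 118 = 0.001525.
Darcy flux q = K · i = 225.0 × 0.001525 = 0.3432 m/day.
Seepage velocity v = q / n_e = 0.3432 / 0.24 = 1.430 m/day.

1.43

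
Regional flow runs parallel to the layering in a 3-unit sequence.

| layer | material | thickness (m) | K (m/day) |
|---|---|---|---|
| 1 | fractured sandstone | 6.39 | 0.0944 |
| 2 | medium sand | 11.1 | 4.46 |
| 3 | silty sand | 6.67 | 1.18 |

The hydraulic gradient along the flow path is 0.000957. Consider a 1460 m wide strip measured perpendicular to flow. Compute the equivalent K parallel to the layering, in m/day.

Flow is parallel to layering, so each bed carries its own Darcy discharge and the transmissivities add.
Σ(K_i·b_i) = 0.0944×6.39 + 4.46×11.1 + 1.18×6.67 = 57.98 m²/day.
Total thickness b = 24.16 m, so K_eq = Σ(K_i·b_i)/b = 2.400 m/day.

2.40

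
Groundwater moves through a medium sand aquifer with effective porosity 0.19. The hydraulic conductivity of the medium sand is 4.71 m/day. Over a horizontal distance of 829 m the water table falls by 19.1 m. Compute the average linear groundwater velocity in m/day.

Hydraulic gradient i = Δh / L = 19.1 / 829 = 0.02304.
Darcy flux q = K · i = 4.710 × 0.02304 = 0.1085 m/day.
Seepage velocity v = q / n_e = 0.1085 / 0.19 = 0.5711 m/day.

0.571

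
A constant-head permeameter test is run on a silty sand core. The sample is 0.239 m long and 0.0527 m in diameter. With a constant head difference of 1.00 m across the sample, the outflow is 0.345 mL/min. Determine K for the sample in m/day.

Cross-sectional area A = π·(d/2)² = π × (0.0527/2)² = 0.002181 m².
Convert discharge: 0.345 mL/min = 5.750e-09 m³/s.
Darcy's law rearranged: K = Q·L / (A·Δh) = 5.750e-09 × 0.239 / (0.002181 × 1.00) = 6.300e-07 m/s = 0.05443 m/day.

0.0544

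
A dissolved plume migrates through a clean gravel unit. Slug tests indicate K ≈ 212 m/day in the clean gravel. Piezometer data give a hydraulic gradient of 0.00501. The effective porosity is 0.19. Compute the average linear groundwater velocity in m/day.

5.59

Hydraulic gradient i = 0.00501.
Darcy flux q = K · i = 212.0 × 0.005010 = 1.062 m/day.
Seepage velocity v = q / n_e = 1.062 / 0.19 = 5.590 m/day.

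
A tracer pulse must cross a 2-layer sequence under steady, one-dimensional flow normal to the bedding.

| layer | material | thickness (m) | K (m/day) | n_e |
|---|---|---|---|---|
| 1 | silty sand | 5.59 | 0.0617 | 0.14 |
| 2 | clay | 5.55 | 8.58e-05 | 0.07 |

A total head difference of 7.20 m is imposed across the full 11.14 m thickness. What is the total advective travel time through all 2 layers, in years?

With flow normal to the layers, continuity requires the same specific discharge q through every layer.
Σ(b_i/K_i) = 5.59/0.0617 + 5.55/8.58e-05 = 64776 d.
q = Δh / Σ(b_i/K_i) = 7.20 / 64776 = 0.0001112 m/day.
In each layer the seepage velocity is v_i = q/n_i, so the layer transit time is t_i = b_i·n_i / q:
  layer 1 (silty sand): t_1 = 5.59 × 0.14 / 0.0001112 = 7041 d
  layer 2 (clay): t_2 = 5.55 × 0.07 / 0.0001112 = 3495 d
Total t = Σ t_i = 10536 days = 28.85 years.

28.8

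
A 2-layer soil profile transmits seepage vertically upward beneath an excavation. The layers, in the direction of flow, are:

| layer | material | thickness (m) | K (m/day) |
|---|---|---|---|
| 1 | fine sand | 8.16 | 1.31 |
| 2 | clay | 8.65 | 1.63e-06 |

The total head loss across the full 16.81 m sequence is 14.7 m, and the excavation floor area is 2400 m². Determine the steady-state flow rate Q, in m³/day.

Flow is perpendicular to layering, so the layers act in series and the equivalent K is the thickness-weighted harmonic mean.
Total thickness L = 8.16 + 8.65 = 16.81 m.
Σ(b_i/K_i) = 8.16/1.31 + 8.65/1.63e-06 = 5.307e+06 d.
K_eq = L / Σ(b_i/K_i) = 16.81 / 5.307e+06 = 3.168e-06 m/day.
Q = K_eq · A · (Δh/L) = 3.168e-06 × 2400 × (14.7/16.81) = 0.006648 m³/day.

0.00665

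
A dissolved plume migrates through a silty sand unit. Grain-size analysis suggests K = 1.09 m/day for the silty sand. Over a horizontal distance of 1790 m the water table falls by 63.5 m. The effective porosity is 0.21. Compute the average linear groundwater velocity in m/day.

0.184

Hydraulic gradient i = Δh / L = 63.5 / 1790 = 0.03547.
Darcy flux q = K · i = 1.090 × 0.03547 = 0.03867 m/day.
Seepage velocity v = q / n_e = 0.03867 / 0.21 = 0.1841 m/day.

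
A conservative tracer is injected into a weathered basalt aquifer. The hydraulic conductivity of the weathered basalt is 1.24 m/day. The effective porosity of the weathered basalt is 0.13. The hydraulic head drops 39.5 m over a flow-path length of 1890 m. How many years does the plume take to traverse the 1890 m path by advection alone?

26.0

Hydraulic gradient i = Δh / L = 39.5 / 1890 = 0.02090.
Darcy flux q = K · i = 1.240 × 0.02090 = 0.02592 m/day.
Seepage velocity v = q / n_e = 0.02592 / 0.13 = 0.1993 m/day.
Travel time t = L / v = 1890 / 0.1993 = 9481 days = 25.96 years.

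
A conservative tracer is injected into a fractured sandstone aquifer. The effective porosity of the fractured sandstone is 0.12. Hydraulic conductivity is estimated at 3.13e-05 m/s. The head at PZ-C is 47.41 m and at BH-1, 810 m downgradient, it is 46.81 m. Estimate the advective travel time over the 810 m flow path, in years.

133

Convert K: 3.13e-05 m/s × 86400 = 2.704 m/day.
Hydraulic gradient i = (47.41 − 46.81) / 810 = 0.6 / 810 = 0.0007407.
Darcy flux q = K · i = 2.704 × 0.0007407 = 0.002003 m/day.
Seepage velocity v = q / n_e = 0.002003 / 0.12 = 0.01669 m/day.
Travel time t = L / v = 810 / 0.01669 = 48522 days = 132.8 years.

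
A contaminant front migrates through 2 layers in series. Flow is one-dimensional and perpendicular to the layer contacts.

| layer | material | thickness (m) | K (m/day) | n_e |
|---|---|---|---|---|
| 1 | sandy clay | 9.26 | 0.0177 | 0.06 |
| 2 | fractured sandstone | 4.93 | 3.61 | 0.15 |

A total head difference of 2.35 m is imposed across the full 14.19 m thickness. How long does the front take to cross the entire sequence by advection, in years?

0.791

With flow normal to the layers, continuity requires the same specific discharge q through every layer.
Σ(b_i/K_i) = 9.26/0.0177 + 4.93/3.61 = 524.5 d.
q = Δh / Σ(b_i/K_i) = 2.35 / 524.5 = 0.004480 m/day.
In each layer the seepage velocity is v_i = q/n_i, so the layer transit time is t_i = b_i·n_i / q:
  layer 1 (sandy clay): t_1 = 9.26 × 0.06 / 0.004480 = 124.0 d
  layer 2 (fractured sandstone): t_2 = 4.93 × 0.15 / 0.004480 = 165.1 d
Total t = Σ t_i = 289.1 days = 0.7914 years.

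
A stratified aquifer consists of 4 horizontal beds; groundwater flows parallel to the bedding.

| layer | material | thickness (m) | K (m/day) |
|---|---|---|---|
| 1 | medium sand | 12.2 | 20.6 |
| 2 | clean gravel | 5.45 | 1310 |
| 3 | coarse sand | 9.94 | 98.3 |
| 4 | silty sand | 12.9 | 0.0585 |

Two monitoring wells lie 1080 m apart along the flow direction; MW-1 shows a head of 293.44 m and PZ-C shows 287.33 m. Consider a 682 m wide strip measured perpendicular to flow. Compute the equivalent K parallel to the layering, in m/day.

207

Flow is parallel to layering, so each bed carries its own Darcy discharge and the transmissivities add.
Σ(K_i·b_i) = 20.6×12.2 + 1310×5.45 + 98.3×9.94 + 0.0585×12.9 = 8369 m²/day.
Total thickness b = 40.49 m, so K_eq = Σ(K_i·b_i)/b = 206.7 m/day.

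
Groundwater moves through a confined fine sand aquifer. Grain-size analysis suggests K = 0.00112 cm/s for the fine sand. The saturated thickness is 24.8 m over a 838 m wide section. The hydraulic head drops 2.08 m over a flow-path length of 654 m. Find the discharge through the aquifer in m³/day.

Convert K: 0.00112 cm/s × 864 = 0.9677 m/day.
Cross-sectional area A = 838 × 24.8 = 20782 m².
Hydraulic gradient i = Δh / L = 2.08 / 654 = 0.003180.
Darcy's law: Q = K · A · i = 0.9677 × 20782 × 0.003180 = 63.96 m³/day.

64.0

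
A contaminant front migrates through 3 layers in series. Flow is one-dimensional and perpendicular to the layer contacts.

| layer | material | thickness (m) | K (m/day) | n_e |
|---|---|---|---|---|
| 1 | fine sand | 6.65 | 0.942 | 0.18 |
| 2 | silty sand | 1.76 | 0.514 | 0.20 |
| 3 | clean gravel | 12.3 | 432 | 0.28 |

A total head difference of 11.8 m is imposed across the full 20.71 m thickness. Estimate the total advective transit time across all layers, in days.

4.45

With flow normal to the layers, continuity requires the same specific discharge q through every layer.
Σ(b_i/K_i) = 6.65/0.942 + 1.76/0.514 + 12.3/432 = 10.51 d.
q = Δh / Σ(b_i/K_i) = 11.8 / 10.51 = 1.123 m/day.
In each layer the seepage velocity is v_i = q/n_i, so the layer transit time is t_i = b_i·n_i / q:
  layer 1 (fine sand): t_1 = 6.65 × 0.18 / 1.123 = 1.066 d
  layer 2 (silty sand): t_2 = 1.76 × 0.20 / 1.123 = 0.3136 d
  layer 3 (clean gravel): t_3 = 12.3 × 0.28 / 1.123 = 3.068 d
Total t = Σ t_i = 4.448 days.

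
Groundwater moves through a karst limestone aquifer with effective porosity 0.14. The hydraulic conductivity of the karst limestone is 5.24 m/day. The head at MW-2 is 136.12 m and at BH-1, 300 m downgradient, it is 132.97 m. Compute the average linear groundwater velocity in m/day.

Hydraulic gradient i = (136.12 − 132.97) / 300 = 3.15 / 300 = 0.01050.
Darcy flux q = K · i = 5.240 × 0.01050 = 0.05502 m/day.
Seepage velocity v = q / n_e = 0.05502 / 0.14 = 0.3930 m/day.

0.393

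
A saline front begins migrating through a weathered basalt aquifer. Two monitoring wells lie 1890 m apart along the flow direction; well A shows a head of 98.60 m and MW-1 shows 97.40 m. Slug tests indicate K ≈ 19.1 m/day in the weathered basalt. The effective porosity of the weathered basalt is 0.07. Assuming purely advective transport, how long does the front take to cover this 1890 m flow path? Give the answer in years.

Hydraulic gradient i = (98.60 − 97.40) / 1890 = 1.2 / 1890 = 0.0006349.
Darcy flux q = K · i = 19.10 × 0.0006349 = 0.01213 m/day.
Seepage velocity v = q / n_e = 0.01213 / 0.07 = 0.1732 m/day.
Travel time t = L / v = 1890 / 0.1732 = 10910 days = 29.87 years.

29.9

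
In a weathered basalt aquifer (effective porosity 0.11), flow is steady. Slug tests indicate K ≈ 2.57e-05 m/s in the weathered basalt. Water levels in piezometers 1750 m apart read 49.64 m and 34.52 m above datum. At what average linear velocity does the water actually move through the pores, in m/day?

0.174

Convert K: 2.57e-05 m/s × 86400 = 2.220 m/day.
Hydraulic gradient i = (49.64 − 34.52) / 1750 = 15.12 / 1750 = 0.008640.
Darcy flux q = K · i = 2.220 × 0.008640 = 0.01918 m/day.
Seepage velocity v = q / n_e = 0.01918 / 0.11 = 0.1744 m/day.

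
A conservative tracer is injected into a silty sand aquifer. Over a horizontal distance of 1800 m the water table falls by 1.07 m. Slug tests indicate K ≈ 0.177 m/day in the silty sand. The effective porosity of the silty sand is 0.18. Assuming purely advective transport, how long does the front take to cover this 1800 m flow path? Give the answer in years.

8430

Hydraulic gradient i = Δh / L = 1.07 / 1800 = 0.0005944.
Darcy flux q = K · i = 0.1770 × 0.0005944 = 0.0001052 m/day.
Seepage velocity v = q / n_e = 0.0001052 / 0.18 = 0.0005845 m/day.
Travel time t = L / v = 1800 / 0.0005845 = 3.079e+06 days = 8431 years.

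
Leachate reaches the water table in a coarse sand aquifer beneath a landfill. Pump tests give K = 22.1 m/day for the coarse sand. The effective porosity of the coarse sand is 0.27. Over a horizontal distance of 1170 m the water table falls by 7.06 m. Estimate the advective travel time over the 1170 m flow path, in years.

Hydraulic gradient i = Δh / L = 7.06 / 1170 = 0.006034.
Darcy flux q = K · i = 22.10 × 0.006034 = 0.1334 m/day.
Seepage velocity v = q / n_e = 0.1334 / 0.27 = 0.4939 m/day.
Travel time t = L / v = 1170 / 0.4939 = 2369 days = 6.486 years.

6.49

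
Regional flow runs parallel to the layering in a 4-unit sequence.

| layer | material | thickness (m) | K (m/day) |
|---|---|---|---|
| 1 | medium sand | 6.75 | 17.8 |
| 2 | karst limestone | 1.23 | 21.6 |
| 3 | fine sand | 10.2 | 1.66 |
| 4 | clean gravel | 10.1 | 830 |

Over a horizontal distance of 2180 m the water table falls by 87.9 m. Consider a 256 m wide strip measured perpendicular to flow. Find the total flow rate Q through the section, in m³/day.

Flow is parallel to layering, so each bed carries its own Darcy discharge and the transmissivities add.
Σ(K_i·b_i) = 17.8×6.75 + 21.6×1.23 + 1.66×10.2 + 830×10.1 = 8547 m²/day.
Hydraulic gradient i = Δh / L = 87.9 / 2180 = 0.04032.
Q = Σ(K_i·b_i) · W · i = 8547 × 256 × 0.04032 = 88220 m³/day.

88200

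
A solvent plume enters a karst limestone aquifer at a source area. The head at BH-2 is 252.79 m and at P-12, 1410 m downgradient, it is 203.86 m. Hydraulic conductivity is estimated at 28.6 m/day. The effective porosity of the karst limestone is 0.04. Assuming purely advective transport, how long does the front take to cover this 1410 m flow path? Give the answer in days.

Hydraulic gradient i = (252.79 − 203.86) / 1410 = 48.93 / 1410 = 0.03470.
Darcy flux q = K · i = 28.60 × 0.03470 = 0.9925 m/day.
Seepage velocity v = q / n_e = 0.9925 / 0.04 = 24.81 m/day.
Travel time t = L / v = 1410 / 24.81 = 56.83 days.

56.8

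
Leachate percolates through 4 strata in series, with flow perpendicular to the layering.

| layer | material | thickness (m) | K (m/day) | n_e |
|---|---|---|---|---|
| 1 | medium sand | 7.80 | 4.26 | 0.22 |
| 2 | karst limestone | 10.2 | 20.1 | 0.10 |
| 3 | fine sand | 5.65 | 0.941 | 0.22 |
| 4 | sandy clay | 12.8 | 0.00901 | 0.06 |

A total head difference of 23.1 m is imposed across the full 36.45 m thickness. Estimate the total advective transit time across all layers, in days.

With flow normal to the layers, continuity requires the same specific discharge q through every layer.
Σ(b_i/K_i) = 7.80/4.26 + 10.2/20.1 + 5.65/0.941 + 12.8/0.00901 = 1429 d.
q = Δh / Σ(b_i/K_i) = 23.1 / 1429 = 0.01617 m/day.
In each layer the seepage velocity is v_i = q/n_i, so the layer transit time is t_i = b_i·n_i / q:
  layer 1 (medium sand): t_1 = 7.80 × 0.22 / 0.01617 = 106.2 d
  layer 2 (karst limestone): t_2 = 10.2 × 0.10 / 0.01617 = 63.10 d
  layer 3 (fine sand): t_3 = 5.65 × 0.22 / 0.01617 = 76.89 d
  layer 4 (sandy clay): t_4 = 12.8 × 0.06 / 0.01617 = 47.51 d
Total t = Σ t_i = 293.7 days.

294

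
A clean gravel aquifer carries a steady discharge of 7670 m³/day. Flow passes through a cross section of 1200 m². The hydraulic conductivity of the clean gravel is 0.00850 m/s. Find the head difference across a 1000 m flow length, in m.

Convert K: 0.00850 m/s × 86400 = 734.4 m/day.
From Q = K·A·i, i = Q / (K·A) = 7670 / (734.4 × 1200) = 0.008703.
Head loss Δh = i · L = 0.008703 × 1000 = 8.703 m.

8.70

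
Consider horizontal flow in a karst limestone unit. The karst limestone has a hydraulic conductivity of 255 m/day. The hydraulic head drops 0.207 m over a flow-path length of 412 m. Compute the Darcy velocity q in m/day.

Hydraulic gradient i = Δh / L = 0.207 / 412 = 0.0005024.
Specific discharge q = K · i = 255.0 × 0.0005024 = 0.1281 m/day.

0.128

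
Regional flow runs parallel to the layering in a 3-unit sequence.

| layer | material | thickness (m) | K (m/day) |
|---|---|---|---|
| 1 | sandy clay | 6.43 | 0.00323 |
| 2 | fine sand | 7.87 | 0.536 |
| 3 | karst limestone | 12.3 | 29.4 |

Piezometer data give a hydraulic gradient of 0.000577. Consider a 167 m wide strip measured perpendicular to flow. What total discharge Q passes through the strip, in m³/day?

Flow is parallel to layering, so each bed carries its own Darcy discharge and the transmissivities add.
Σ(K_i·b_i) = 0.00323×6.43 + 0.536×7.87 + 29.4×12.3 = 365.9 m²/day.
Hydraulic gradient i = 0.000577.
Q = Σ(K_i·b_i) · W · i = 365.9 × 167 × 0.0005770 = 35.25 m³/day.

35.3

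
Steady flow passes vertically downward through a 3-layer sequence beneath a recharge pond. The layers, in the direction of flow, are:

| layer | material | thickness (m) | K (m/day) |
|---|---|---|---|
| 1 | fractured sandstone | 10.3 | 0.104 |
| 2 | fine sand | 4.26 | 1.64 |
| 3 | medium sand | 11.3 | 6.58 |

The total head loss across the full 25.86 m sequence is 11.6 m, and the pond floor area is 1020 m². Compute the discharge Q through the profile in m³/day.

Flow is perpendicular to layering, so the layers act in series and the equivalent K is the thickness-weighted harmonic mean.
Total thickness L = 10.3 + 4.26 + 11.3 = 25.86 m.
Σ(b_i/K_i) = 10.3/0.104 + 4.26/1.64 + 11.3/6.58 = 103.4 d.
K_eq = L / Σ(b_i/K_i) = 25.86 / 103.4 = 0.2502 m/day.
Q = K_eq · A · (Δh/L) = 0.2502 × 1020 × (11.6/25.86) = 114.5 m³/day.

114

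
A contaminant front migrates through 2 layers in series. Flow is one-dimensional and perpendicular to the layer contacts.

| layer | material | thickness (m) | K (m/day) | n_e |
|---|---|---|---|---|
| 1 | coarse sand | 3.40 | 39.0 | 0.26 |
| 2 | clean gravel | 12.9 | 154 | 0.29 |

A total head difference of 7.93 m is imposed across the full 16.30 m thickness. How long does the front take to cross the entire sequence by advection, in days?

With flow normal to the layers, continuity requires the same specific discharge q through every layer.
Σ(b_i/K_i) = 3.40/39.0 + 12.9/154 = 0.1709 d.
q = Δh / Σ(b_i/K_i) = 7.93 / 0.1709 = 46.39 m/day.
In each layer the seepage velocity is v_i = q/n_i, so the layer transit time is t_i = b_i·n_i / q:
  layer 1 (coarse sand): t_1 = 3.40 × 0.26 / 46.39 = 0.01906 d
  layer 2 (clean gravel): t_2 = 12.9 × 0.29 / 46.39 = 0.08064 d
Total t = Σ t_i = 0.09970 days.

0.0997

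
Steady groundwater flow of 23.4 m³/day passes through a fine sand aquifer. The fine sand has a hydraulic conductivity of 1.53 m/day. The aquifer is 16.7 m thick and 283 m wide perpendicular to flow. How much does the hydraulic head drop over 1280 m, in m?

Cross-sectional area A = 283 × 16.7 = 4726 m².
From Q = K·A·i, i = Q / (K·A) = 23.4 / (1.530 × 4726) = 0.003236.
Head loss Δh = i · L = 0.003236 × 1280 = 4.142 m.

4.14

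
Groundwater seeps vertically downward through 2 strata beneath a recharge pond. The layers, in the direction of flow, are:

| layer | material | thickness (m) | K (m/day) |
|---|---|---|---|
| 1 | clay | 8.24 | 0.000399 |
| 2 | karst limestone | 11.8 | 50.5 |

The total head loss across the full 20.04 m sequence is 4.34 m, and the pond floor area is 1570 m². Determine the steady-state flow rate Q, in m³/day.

0.330

Flow is perpendicular to layering, so the layers act in series and the equivalent K is the thickness-weighted harmonic mean.
Total thickness L = 8.24 + 11.8 = 20.04 m.
Σ(b_i/K_i) = 8.24/0.000399 + 11.8/50.5 = 20652 d.
K_eq = L / Σ(b_i/K_i) = 20.04 / 20652 = 0.0009704 m/day.
Q = K_eq · A · (Δh/L) = 0.0009704 × 1570 × (4.34/20.04) = 0.3299 m³/day.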